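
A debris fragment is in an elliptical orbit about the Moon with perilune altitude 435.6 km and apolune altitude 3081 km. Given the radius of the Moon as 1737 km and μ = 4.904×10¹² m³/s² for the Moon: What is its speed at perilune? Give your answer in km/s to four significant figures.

r_p = 1737 + 435.6 = 2172.6 km = 2.1726×10⁶ m.
r_a = 1737 + 3081 = 4818.0 km = 4.8180×10⁶ m.
Semi-major axis a = (r_p + r_a)/2 = 3495.3 km = 3.495×10⁶ m.
Vis-viva: v² = μ(2/r − 1/a) = 4.904×10¹² × (9.206×10⁻⁷ − 2.861×10⁻⁷) = 3.111×10⁶ m²/s².
v = 1764 m/s = 1.764 km/s.

v ≈ 1.764 km/s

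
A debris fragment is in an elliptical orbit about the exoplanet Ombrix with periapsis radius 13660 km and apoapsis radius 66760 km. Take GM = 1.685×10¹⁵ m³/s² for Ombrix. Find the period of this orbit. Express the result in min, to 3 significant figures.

Semi-major axis a = (r_p + r_a)/2 = (13660 + 66760)/2 = 40210 km = 4.021×10⁷ m.
By Kepler's third law T = 2π√(a³/μ) = 2π × 6.212×10³ = 3.903×10⁴ s.
= 650.5 min.

T ≈ 650 min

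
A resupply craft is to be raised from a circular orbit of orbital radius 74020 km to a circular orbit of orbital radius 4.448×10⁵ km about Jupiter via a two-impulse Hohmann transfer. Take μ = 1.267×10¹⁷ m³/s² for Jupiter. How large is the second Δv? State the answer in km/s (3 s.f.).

Δv ≈ 7.86 km/s

r₁ = 74020 km = 7.402×10⁷ m.
r₂ = 4.448×10⁵ km = 4.448×10⁸ m.
Transfer ellipse a_t = (r₁ + r₂)/2 = 2.594×10⁸ m.
At r₁: circular v_c1 = √(μ/r₁) = 41370 m/s; transfer-perijove v_p = √[μ(2/r₁ − 1/a_t)] = 54180 m/s.
At r₂: circular v_c2 = √(μ/r₂) = 16880 m/s; transfer-apojove v_a = √[μ(2/r₂ − 1/a_t)] = 9015 m/s.
Δv₂ = v_c2 − v_a = 7862 m/s.
= 7.862 km/s.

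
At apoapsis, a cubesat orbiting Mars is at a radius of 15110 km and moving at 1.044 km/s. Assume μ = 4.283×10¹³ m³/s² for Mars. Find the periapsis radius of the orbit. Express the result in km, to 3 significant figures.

r_a = 1.511×10⁷ m.
Specific energy ε = v²/2 − μ/r = -2.290×10⁶ J/kg, so a = −μ/(2ε) = 9.353×10⁶ m.
The apsides satisfy r_p + r_a = 2a, so the periapsis radius is 2a − r_a = 3.596×10⁶ m = 3596.5 km.

periapsis radius ≈ 3600 km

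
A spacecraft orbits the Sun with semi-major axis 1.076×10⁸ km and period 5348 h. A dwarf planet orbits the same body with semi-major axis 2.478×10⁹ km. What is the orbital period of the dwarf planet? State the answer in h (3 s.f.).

T₂ ≈ 5.91×10⁵ h

Kepler's third law: T² ∝ a³, so T₂ = T₁ (a₂/a₁)^(3/2).
a₂/a₁ = 23.03, (a₂/a₁)^(3/2) = 110.5.
T₂ = 5348 × 110.5 = 5.911×10⁵ h.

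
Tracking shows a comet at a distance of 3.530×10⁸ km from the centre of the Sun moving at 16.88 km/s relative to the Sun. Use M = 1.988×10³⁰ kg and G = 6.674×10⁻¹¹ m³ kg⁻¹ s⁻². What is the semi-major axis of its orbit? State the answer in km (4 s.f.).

μ = GM = 6.674×10⁻¹¹ × 1.988×10³⁰ = 1.327×10²⁰ m³/s².
r = 3.530×10¹¹ m.
Vis-viva rearranged: 1/a = 2/r − v²/μ = 5.666×10⁻¹² − 2.148×10⁻¹² = 3.518×10⁻¹² m⁻¹.
a = 2.842×10¹¹ m = 2.8424×10⁸ km.

a ≈ 2.842×10⁸ km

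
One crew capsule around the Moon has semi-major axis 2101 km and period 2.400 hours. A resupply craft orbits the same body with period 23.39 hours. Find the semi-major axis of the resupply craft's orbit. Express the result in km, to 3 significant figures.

Kepler's third law: a³ ∝ T², so a₂ = a₁ (T₂/T₁)^(2/3).
T₂/T₁ = 9.746, (T₂/T₁)^(2/3) = 4.563.
a₂ = 2101 × 4.563 = 9586 km.

a₂ ≈ 9590 km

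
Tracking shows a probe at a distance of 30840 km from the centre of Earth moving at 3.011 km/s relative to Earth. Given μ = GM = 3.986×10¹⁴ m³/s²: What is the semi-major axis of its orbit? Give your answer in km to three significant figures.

a ≈ 23700 km

r = 3.084×10⁷ m.
Specific orbital energy ε = v²/2 − μ/r = (3011)²/2 − 3.986×10¹⁴/3.084×10⁷ = -8.392×10⁶ J/kg.
Since ε = −μ/(2a), a = −μ/(2ε) = 2.375×10⁷ m = 23750 km.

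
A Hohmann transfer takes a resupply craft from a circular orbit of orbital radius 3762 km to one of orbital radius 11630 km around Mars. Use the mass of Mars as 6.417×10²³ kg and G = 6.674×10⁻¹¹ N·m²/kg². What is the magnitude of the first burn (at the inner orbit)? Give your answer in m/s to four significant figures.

μ = GM = 6.674×10⁻¹¹ × 6.417×10²³ = 4.283×10¹³ m³/s².
r₁ = 3762 km = 3.762×10⁶ m.
r₂ = 11630 km = 1.163×10⁷ m.
Transfer ellipse a_t = (r₁ + r₂)/2 = 7.696×10⁶ m.
At r₁: circular v_c1 = √(μ/r₁) = 3374 m/s; transfer-periapsis v_p = √[μ(2/r₁ − 1/a_t)] = 4148 m/s.
Δv₁ = v_p − v_c1 = 773.7 m/s.

Δv ≈ 773.7 m/s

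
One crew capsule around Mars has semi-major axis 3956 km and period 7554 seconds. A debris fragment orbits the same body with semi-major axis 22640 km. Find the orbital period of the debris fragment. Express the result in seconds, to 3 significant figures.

T₂ ≈ 1.03×10⁵ seconds

Kepler's third law: T² ∝ a³, so T₂ = T₁ (a₂/a₁)^(3/2).
a₂/a₁ = 5.723, (a₂/a₁)^(3/2) = 13.69.
T₂ = 7554 × 13.69 = 1.034×10⁵ seconds.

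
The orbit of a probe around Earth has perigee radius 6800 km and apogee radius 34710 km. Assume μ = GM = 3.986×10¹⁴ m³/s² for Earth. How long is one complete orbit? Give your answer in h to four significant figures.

T ≈ 8.266 h

Semi-major axis a = (r_p + r_a)/2 = (6800.0 + 34710)/2 = 20755 km = 2.076×10⁷ m.
By Kepler's third law T = 2π√(a³/μ) = 2π × 4.736×10³ = 2.976×10⁴ s.
= 8.266 h.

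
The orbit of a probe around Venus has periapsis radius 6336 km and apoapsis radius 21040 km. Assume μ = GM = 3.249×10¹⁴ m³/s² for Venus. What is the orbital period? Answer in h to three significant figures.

Semi-major axis a = (r_p + r_a)/2 = (6336.0 + 21040)/2 = 13688 km = 1.369×10⁷ m.
By Kepler's third law T = 2π√(a³/μ) = 2π × 2.810×10³ = 1.765×10⁴ s.
= 4.904 h.

T ≈ 4.90 h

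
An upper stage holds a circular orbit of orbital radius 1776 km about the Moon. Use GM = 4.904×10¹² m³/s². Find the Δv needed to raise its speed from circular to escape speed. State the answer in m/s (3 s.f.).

r = 1776 km = 1.776×10⁶ m.
Circular speed v_c = √(μ/r) = 1662 m/s.
Escape speed v_esc = √(2μ/r) = √2 × v_c = 2350 m/s.
Δv = v_esc − v_c = 688.3 m/s.

Δv ≈ 688 m/s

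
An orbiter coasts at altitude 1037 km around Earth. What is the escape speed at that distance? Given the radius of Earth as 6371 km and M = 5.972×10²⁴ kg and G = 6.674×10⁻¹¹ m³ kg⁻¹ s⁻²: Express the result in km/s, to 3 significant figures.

μ = GM = 6.674×10⁻¹¹ × 5.972×10²⁴ = 3.986×10¹⁴ m³/s².
r = 6371 + 1037 = 7408.0 km = 7.4080×10⁶ m.
Escape speed v_esc = √(2μ/r) = √(2 × 3.986×10¹⁴ / 7.408×10⁶) = √(1.076×10⁸) = 10370 m/s.
= 10.37 km/s.

v_esc ≈ 10.4 km/s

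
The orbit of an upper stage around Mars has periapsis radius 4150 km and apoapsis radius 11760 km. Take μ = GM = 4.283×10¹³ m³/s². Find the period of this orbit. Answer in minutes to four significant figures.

T ≈ 359.0 minutes

Semi-major axis a = (r_p + r_a)/2 = (4150.0 + 11760)/2 = 7955.0 km = 7.955×10⁶ m.
By Kepler's third law T = 2π√(a³/μ) = 2π × 3.428×10³ = 2.154×10⁴ s.
= 359.0 minutes.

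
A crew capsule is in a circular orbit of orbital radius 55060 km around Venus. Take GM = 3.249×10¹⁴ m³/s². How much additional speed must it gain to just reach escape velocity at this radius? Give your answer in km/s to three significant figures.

r = 55060 km = 5.506×10⁷ m.
Circular speed v_c = √(μ/r) = 2429 m/s.
Escape speed v_esc = √(2μ/r) = √2 × v_c = 3435 m/s.
Δv = v_esc − v_c = 1006 m/s = 1.006 km/s.

Δv ≈ 1.01 km/s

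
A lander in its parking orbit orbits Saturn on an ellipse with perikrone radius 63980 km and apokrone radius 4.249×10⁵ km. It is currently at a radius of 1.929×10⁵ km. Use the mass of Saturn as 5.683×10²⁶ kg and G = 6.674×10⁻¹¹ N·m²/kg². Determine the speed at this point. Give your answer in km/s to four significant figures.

μ = GM = 6.674×10⁻¹¹ × 5.683×10²⁶ = 3.793×10¹⁶ m³/s².
Semi-major axis a = (r_p + r_a)/2 = 2.4444×10⁵ km = 2.444×10⁸ m.
Vis-viva: v² = μ(2/r − 1/a) = 3.793×10¹⁶ × (1.037×10⁻⁸ − 4.091×10⁻⁹) = 2.381×10⁸ m²/s².
v = 15430 m/s = 15.43 km/s.

v ≈ 15.43 km/s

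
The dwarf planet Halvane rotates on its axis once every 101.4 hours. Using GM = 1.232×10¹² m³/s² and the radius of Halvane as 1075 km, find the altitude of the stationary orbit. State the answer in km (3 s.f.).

h_sync ≈ 15000 km

T = 101.4 hours = 3.650×10⁵ s.
A synchronous orbit has period T, so by Kepler's third law a = (μT²/4π²)^(1/3).
μT²/4π² = 1.232×10¹² × (3.650×10⁵)² / 39.48 = 4.158×10²¹ m³.
a = 1.608×10⁷ m = 16081 km.
Altitude h = a − R = 16081 − 1075 = 15006 km.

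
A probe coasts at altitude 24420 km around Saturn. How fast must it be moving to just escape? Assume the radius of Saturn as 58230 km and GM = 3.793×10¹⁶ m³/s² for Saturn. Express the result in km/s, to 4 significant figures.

r = 58230 + 24420 = 82650 km = 8.2650×10⁷ m.
Escape speed v_esc = √(2μ/r) = √(2 × 3.793×10¹⁶ / 8.265×10⁷) = √(9.178×10⁸) = 30300 m/s.
= 30.30 km/s.

v_esc ≈ 30.30 km/s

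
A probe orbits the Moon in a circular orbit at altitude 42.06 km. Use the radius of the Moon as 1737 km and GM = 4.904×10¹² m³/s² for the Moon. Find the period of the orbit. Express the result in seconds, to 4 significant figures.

T ≈ 6733 seconds

r = 1737 + 42.06 = 1779.1 km = 1.7791×10⁶ m.
Kepler's third law: T = 2π√(r³/μ) = 2π√((1.779×10⁶)³ / 4.904×10¹²).
r³/μ = 1.148×10⁶ s², so T = 2π × 1.072×10³ = 6.733×10³ s.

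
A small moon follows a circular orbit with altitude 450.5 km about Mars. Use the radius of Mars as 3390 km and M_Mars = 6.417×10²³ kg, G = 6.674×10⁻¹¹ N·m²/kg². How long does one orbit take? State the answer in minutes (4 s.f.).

μ = GM = 6.674×10⁻¹¹ × 6.417×10²³ = 4.283×10¹³ m³/s².
r = 3390 + 450.5 = 3840.5 km = 3.8405×10⁶ m.
Kepler's third law: T = 2π√(r³/μ) = 2π√((3.840×10⁶)³ / 4.283×10¹³).
r³/μ = 1.323×10⁶ s², so T = 2π × 1.150×10³ = 7.226×10³ s.
Converting: 7.226×10³ s ÷ 60.00 = 120.4 minutes.

T ≈ 120.4 minutes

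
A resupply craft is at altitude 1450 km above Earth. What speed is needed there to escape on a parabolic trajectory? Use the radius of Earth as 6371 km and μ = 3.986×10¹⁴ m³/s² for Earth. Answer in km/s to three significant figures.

v_esc ≈ 10.1 km/s

r = 6371 + 1450 = 7821.0 km = 7.8210×10⁶ m.
Escape speed v_esc = √(2μ/r) = √(2 × 3.986×10¹⁴ / 7.821×10⁶) = √(1.019×10⁸) = 10100 m/s.
= 10.10 km/s.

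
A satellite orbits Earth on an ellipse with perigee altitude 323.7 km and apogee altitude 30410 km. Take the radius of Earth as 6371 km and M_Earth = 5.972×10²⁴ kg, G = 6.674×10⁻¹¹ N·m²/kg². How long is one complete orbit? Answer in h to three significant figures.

T ≈ 8.86 h

μ = GM = 6.674×10⁻¹¹ × 5.972×10²⁴ = 3.986×10¹⁴ m³/s².
r_p = 6371 + 323.7 = 6694.7 km = 6.6947×10⁶ m.
r_a = 6371 + 30410 = 36781 km = 3.6781×10⁷ m.
Semi-major axis a = (r_p + r_a)/2 = (6694.7 + 36781)/2 = 21738 km = 2.174×10⁷ m.
By Kepler's third law T = 2π√(a³/μ) = 2π × 5.077×10³ = 3.190×10⁴ s.
= 8.860 h.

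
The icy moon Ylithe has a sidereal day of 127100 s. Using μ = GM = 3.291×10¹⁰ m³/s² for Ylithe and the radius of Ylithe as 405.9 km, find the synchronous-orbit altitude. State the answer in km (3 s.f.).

h_sync ≈ 1970 km

A synchronous orbit has period T, so by Kepler's third law a = (μT²/4π²)^(1/3).
μT²/4π² = 3.291×10¹⁰ × (1.271×10⁵)² / 39.48 = 1.347×10¹⁹ m³.
a = 2.379×10⁶ m = 2379.1 km.
Altitude h = a − R = 2379.1 − 405.9 = 1973.2 km.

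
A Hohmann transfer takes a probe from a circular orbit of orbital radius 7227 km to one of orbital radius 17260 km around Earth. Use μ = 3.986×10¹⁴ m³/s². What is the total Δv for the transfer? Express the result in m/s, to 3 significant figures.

Δv_total ≈ 2500 m/s

r₁ = 7227 km = 7.227×10⁶ m.
r₂ = 17260 km = 1.726×10⁷ m.
Transfer ellipse a_t = (r₁ + r₂)/2 = 1.224×10⁷ m.
At r₁: circular v_c1 = √(μ/r₁) = 7427 m/s; transfer-perigee v_p = √[μ(2/r₁ − 1/a_t)] = 8818 m/s.
Δv₁ = v_p − v_c1 = 1391 m/s.
At r₂: circular v_c2 = √(μ/r₂) = 4806 m/s; transfer-apogee v_a = √[μ(2/r₂ − 1/a_t)] = 3692 m/s.
Δv₂ = v_c2 − v_a = 1113 m/s.
Total Δv = Δv₁ + Δv₂ = 2505 m/s.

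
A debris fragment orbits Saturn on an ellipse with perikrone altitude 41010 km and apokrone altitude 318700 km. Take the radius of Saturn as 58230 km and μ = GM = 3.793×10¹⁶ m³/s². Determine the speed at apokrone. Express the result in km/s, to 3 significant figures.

v ≈ 6.48 km/s

r_p = 58230 + 41010 = 99240 km = 9.9240×10⁷ m.
r_a = 58230 + 318700 = 376930 km = 3.7693×10⁸ m.
Semi-major axis a = (r_p + r_a)/2 = 2.3808×10⁵ km = 2.381×10⁸ m.
Vis-viva: v² = μ(2/r − 1/a) = 3.793×10¹⁶ × (5.306×10⁻⁹ − 4.200×10⁻⁹) = 4.194×10⁷ m²/s².
v = 6476 m/s = 6.476 km/s.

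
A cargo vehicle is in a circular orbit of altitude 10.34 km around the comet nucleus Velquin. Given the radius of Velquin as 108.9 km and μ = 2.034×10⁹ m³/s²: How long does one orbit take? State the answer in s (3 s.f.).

T ≈ 5740 s

r = 108.9 + 10.34 = 119.24 km = 1.1924×10⁵ m.
Kepler's third law: T = 2π√(r³/μ) = 2π√((1.192×10⁵)³ / 2.034×10⁹).
r³/μ = 8.335×10⁵ s², so T = 2π × 9.130×10² = 5.736×10³ s.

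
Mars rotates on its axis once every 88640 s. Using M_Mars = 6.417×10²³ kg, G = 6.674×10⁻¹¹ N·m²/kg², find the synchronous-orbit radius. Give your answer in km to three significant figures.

μ = GM = 6.674×10⁻¹¹ × 6.417×10²³ = 4.283×10¹³ m³/s².
A synchronous orbit has period T, so by Kepler's third law a = (μT²/4π²)^(1/3).
μT²/4π² = 4.283×10¹³ × (8.864×10⁴)² / 39.48 = 8.524×10²¹ m³.
a = 2.043×10⁷ m = 20427 km.

r_sync ≈ 20400 km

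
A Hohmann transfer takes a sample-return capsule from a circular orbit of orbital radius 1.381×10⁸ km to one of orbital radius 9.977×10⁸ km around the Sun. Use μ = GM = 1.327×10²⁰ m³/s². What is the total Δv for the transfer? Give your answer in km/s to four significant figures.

Δv_total ≈ 15.93 km/s

r₁ = 1.381×10⁸ km = 1.381×10¹¹ m.
r₂ = 9.977×10⁸ km = 9.977×10¹¹ m.
Transfer ellipse a_t = (r₁ + r₂)/2 = 5.679×10¹¹ m.
At r₁: circular v_c1 = √(μ/r₁) = 31000 m/s; transfer-perihelion v_p = √[μ(2/r₁ − 1/a_t)] = 41090 m/s.
Δv₁ = v_p − v_c1 = 10090 m/s.
At r₂: circular v_c2 = √(μ/r₂) = 11530 m/s; transfer-aphelion v_a = √[μ(2/r₂ − 1/a_t)] = 5687 m/s.
Δv₂ = v_c2 − v_a = 5846 m/s.
Total Δv = Δv₁ + Δv₂ = 15930 m/s = 15.93 km/s.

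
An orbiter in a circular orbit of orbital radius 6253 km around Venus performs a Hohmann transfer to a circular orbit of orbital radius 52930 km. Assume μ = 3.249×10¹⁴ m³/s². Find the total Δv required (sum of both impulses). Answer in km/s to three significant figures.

Δv_total ≈ 3.77 km/s

r₁ = 6253 km = 6.253×10⁶ m.
r₂ = 52930 km = 5.293×10⁷ m.
Transfer ellipse a_t = (r₁ + r₂)/2 = 2.959×10⁷ m.
At r₁: circular v_c1 = √(μ/r₁) = 7208 m/s; transfer-periapsis v_p = √[μ(2/r₁ − 1/a_t)] = 9640 m/s.
Δv₁ = v_p − v_c1 = 2432 m/s.
At r₂: circular v_c2 = √(μ/r₂) = 2478 m/s; transfer-apoapsis v_a = √[μ(2/r₂ − 1/a_t)] = 1139 m/s.
Δv₂ = v_c2 − v_a = 1339 m/s.
Total Δv = Δv₁ + Δv₂ = 3771 m/s = 3.771 km/s.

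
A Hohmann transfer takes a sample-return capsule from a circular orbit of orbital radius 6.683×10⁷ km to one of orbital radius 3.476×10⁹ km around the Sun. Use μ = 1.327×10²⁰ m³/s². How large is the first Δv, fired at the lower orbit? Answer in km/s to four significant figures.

Δv ≈ 17.86 km/s

r₁ = 6.683×10⁷ km = 6.683×10¹⁰ m.
r₂ = 3.476×10⁹ km = 3.476×10¹² m.
Transfer ellipse a_t = (r₁ + r₂)/2 = 1.771×10¹² m.
At r₁: circular v_c1 = √(μ/r₁) = 44560 m/s; transfer-perihelion v_p = √[μ(2/r₁ − 1/a_t)] = 62420 m/s.
Δv₁ = v_p − v_c1 = 17860 m/s.
= 17.86 km/s.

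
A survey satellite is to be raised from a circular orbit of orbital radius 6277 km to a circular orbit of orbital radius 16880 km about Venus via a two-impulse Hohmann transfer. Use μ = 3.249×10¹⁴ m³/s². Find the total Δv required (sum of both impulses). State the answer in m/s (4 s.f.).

Δv_total ≈ 2649 m/s

r₁ = 6277 km = 6.277×10⁶ m.
r₂ = 16880 km = 1.688×10⁷ m.
Transfer ellipse a_t = (r₁ + r₂)/2 = 1.158×10⁷ m.
At r₁: circular v_c1 = √(μ/r₁) = 7194 m/s; transfer-periapsis v_p = √[μ(2/r₁ − 1/a_t)] = 8687 m/s.
Δv₁ = v_p − v_c1 = 1492 m/s.
At r₂: circular v_c2 = √(μ/r₂) = 4387 m/s; transfer-apoapsis v_a = √[μ(2/r₂ − 1/a_t)] = 3230 m/s.
Δv₂ = v_c2 − v_a = 1157 m/s.
Total Δv = Δv₁ + Δv₂ = 2649 m/s.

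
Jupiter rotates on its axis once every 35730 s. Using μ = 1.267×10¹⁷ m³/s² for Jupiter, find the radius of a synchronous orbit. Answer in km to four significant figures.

A synchronous orbit has period T, so by Kepler's third law a = (μT²/4π²)^(1/3).
μT²/4π² = 1.267×10¹⁷ × (3.573×10⁴)² / 39.48 = 4.097×10²⁴ m³.
a = 1.600×10⁸ m = 1.6002×10⁵ km.

r_sync ≈ 1.600×10⁵ km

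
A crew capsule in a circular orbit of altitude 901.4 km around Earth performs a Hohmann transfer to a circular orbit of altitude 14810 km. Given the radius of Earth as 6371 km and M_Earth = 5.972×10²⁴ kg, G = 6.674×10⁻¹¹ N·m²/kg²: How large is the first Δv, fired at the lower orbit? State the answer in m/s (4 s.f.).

μ = GM = 6.674×10⁻¹¹ × 5.972×10²⁴ = 3.986×10¹⁴ m³/s².
r₁ = 6371 + 901.4 = 7272.4 km = 7.2724×10⁶ m.
r₂ = 6371 + 14810 = 21181 km = 2.1181×10⁷ m.
Transfer ellipse a_t = (r₁ + r₂)/2 = 1.423×10⁷ m.
At r₁: circular v_c1 = √(μ/r₁) = 7403 m/s; transfer-perigee v_p = √[μ(2/r₁ − 1/a_t)] = 9033 m/s.
Δv₁ = v_p − v_c1 = 1630 m/s.

Δv ≈ 1630 m/s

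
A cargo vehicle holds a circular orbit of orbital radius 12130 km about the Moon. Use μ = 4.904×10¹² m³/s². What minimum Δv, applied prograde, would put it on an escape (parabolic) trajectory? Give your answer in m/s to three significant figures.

Δv ≈ 263 m/s

r = 12130 km = 1.213×10⁷ m.
Circular speed v_c = √(μ/r) = 635.8 m/s.
Escape speed v_esc = √(2μ/r) = √2 × v_c = 899.2 m/s.
Δv = v_esc − v_c = 263.4 m/s.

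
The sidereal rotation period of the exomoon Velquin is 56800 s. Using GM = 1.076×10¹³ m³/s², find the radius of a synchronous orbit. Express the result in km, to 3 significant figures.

r_sync ≈ 9580 km

A synchronous orbit has period T, so by Kepler's third law a = (μT²/4π²)^(1/3).
μT²/4π² = 1.076×10¹³ × (5.680×10⁴)² / 39.48 = 8.793×10²⁰ m³.
a = 9.580×10⁶ m = 9580.4 km.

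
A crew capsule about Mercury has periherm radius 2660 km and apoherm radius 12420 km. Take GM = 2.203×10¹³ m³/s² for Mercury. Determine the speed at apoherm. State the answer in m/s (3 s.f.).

Semi-major axis a = (r_p + r_a)/2 = 7540.0 km = 7.540×10⁶ m.
Vis-viva: v² = μ(2/r − 1/a) = 2.203×10¹³ × (1.610×10⁻⁷ − 1.326×10⁻⁷) = 6.258×10⁵ m²/s².
v = 791.0 m/s.

v ≈ 791 m/s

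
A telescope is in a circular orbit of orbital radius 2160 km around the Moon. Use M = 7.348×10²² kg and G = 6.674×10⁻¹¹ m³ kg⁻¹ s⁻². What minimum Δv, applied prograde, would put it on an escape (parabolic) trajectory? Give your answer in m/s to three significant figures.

μ = GM = 6.674×10⁻¹¹ × 7.348×10²² = 4.904×10¹² m³/s².
r = 2160 km = 2.160×10⁶ m.
Circular speed v_c = √(μ/r) = 1507 m/s.
Escape speed v_esc = √(2μ/r) = √2 × v_c = 2131 m/s.
Δv = v_esc − v_c = 624.1 m/s.

Δv ≈ 624 m/s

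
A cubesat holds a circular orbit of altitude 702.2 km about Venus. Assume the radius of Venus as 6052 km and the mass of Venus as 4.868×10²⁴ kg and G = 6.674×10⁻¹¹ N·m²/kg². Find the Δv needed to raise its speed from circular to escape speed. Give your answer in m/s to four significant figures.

μ = GM = 6.674×10⁻¹¹ × 4.868×10²⁴ = 3.249×10¹⁴ m³/s².
r = 6052 + 702.2 = 6754.2 km = 6.7542×10⁶ m.
Circular speed v_c = √(μ/r) = 6936 m/s.
Escape speed v_esc = √(2μ/r) = √2 × v_c = 9808 m/s.
Δv = v_esc − v_c = 2873 m/s.

Δv ≈ 2873 m/s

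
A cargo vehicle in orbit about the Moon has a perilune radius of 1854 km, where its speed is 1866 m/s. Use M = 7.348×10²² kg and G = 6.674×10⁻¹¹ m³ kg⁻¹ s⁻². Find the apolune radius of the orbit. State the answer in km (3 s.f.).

μ = GM = 6.674×10⁻¹¹ × 7.348×10²² = 4.904×10¹² m³/s².
r_p = 1.854×10⁶ m.
Specific energy ε = v²/2 − μ/r = -9.041×10⁵ J/kg, so a = −μ/(2ε) = 2.712×10⁶ m.
The apsides satisfy r_p + r_a = 2a, so the apolune radius is 2a − r_p = 3.570×10⁶ m = 3570.0 km.

apolune radius ≈ 3570 km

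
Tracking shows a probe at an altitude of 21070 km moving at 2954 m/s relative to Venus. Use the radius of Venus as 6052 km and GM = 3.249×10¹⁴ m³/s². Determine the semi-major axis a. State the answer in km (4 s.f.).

a ≈ 21330 km

r = 6052 + 21070 = 27122 km = 2.712×10⁷ m.
Vis-viva rearranged: 1/a = 2/r − v²/μ = 7.374×10⁻⁸ − 2.686×10⁻⁸ = 4.688×10⁻⁸ m⁻¹.
a = 2.133×10⁷ m = 21330 km.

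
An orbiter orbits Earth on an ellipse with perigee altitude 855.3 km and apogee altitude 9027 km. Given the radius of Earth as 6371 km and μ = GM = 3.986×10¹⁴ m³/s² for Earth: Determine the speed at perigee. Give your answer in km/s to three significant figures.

v ≈ 8.67 km/s

r_p = 6371 + 855.3 = 7226.3 km = 7.2263×10⁶ m.
r_a = 6371 + 9027 = 15398 km = 1.5398×10⁷ m.
Semi-major axis a = (r_p + r_a)/2 = 11312 km = 1.131×10⁷ m.
Vis-viva: v² = μ(2/r − 1/a) = 3.986×10¹⁴ × (2.768×10⁻⁷ − 8.840×10⁻⁸) = 7.508×10⁷ m²/s².
v = 8665 m/s = 8.665 km/s.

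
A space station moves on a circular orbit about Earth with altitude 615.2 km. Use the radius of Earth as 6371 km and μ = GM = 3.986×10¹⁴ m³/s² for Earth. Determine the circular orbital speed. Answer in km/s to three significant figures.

v ≈ 7.55 km/s

r = 6371 + 615.2 = 6986.2 km = 6.9862×10⁶ m.
For a circular orbit v = √(μ/r) = √(3.986×10¹⁴ / 6.986×10⁶) = √(5.706×10⁷) = 7553 m/s.
That is 7.553 km/s.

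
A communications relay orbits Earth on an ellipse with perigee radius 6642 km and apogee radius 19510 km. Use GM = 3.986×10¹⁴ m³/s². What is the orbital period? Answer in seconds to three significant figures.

T ≈ 14900 seconds

Semi-major axis a = (r_p + r_a)/2 = (6642.0 + 19510)/2 = 13076 km = 1.308×10⁷ m.
By Kepler's third law T = 2π√(a³/μ) = 2π × 2.368×10³ = 1.488×10⁴ s.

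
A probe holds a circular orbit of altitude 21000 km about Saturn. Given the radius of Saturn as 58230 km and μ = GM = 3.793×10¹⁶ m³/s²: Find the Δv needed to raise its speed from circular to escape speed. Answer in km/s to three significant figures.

r = 58230 + 21000 = 79230 km = 7.9230×10⁷ m.
Circular speed v_c = √(μ/r) = 21880 m/s.
Escape speed v_esc = √(2μ/r) = √2 × v_c = 30940 m/s.
Δv = v_esc − v_c = 9063 m/s = 9.063 km/s.

Δv ≈ 9.06 km/s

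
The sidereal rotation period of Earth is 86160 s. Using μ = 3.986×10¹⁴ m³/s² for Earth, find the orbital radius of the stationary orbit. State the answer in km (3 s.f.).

r_sync ≈ 42200 km

A synchronous orbit has period T, so by Kepler's third law a = (μT²/4π²)^(1/3).
μT²/4π² = 3.986×10¹⁴ × (8.616×10⁴)² / 39.48 = 7.495×10²² m³.
a = 4.216×10⁷ m = 42163 km.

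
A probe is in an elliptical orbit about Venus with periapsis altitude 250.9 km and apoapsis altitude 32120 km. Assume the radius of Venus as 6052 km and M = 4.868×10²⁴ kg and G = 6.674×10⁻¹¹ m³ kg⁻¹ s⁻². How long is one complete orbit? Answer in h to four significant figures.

μ = GM = 6.674×10⁻¹¹ × 4.868×10²⁴ = 3.249×10¹⁴ m³/s².
r_p = 6052 + 250.9 = 6302.9 km = 6.3029×10⁶ m.
r_a = 6052 + 32120 = 38172 km = 3.8172×10⁷ m.
Semi-major axis a = (r_p + r_a)/2 = (6302.9 + 38172)/2 = 22237 km = 2.224×10⁷ m.
By Kepler's third law T = 2π√(a³/μ) = 2π × 5.818×10³ = 3.655×10⁴ s.
= 10.15 h.

T ≈ 10.15 h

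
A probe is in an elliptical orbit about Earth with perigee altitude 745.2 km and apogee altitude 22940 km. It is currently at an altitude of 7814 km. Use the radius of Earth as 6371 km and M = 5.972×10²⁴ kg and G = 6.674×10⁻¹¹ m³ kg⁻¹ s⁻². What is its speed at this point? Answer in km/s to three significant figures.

v ≈ 5.86 km/s

μ = GM = 6.674×10⁻¹¹ × 5.972×10²⁴ = 3.986×10¹⁴ m³/s².
r_p = 6371 + 745.2 = 7116.2 km = 7.1162×10⁶ m.
r_a = 6371 + 22940 = 29311 km = 2.9311×10⁷ m.
r = 6371 + 7814 = 14185 km = 1.418×10⁷ m.
Semi-major axis a = (r_p + r_a)/2 = 18214 km = 1.821×10⁷ m.
Vis-viva: v² = μ(2/r − 1/a) = 3.986×10¹⁴ × (1.410×10⁻⁷ − 5.490×10⁻⁸) = 3.431×10⁷ m²/s².
v = 5858 m/s = 5.858 km/s.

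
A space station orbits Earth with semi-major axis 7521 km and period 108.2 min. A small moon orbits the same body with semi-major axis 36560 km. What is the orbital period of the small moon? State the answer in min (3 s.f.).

T₂ ≈ 1160 min

Kepler's third law: T² ∝ a³, so T₂ = T₁ (a₂/a₁)^(3/2).
a₂/a₁ = 4.861, (a₂/a₁)^(3/2) = 10.72.
T₂ = 108.2 × 10.72 = 1160 min.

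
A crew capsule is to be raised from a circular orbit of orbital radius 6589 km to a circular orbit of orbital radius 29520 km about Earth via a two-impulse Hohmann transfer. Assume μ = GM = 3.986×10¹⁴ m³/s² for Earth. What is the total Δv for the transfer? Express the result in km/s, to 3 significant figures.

r₁ = 6589 km = 6.589×10⁶ m.
r₂ = 29520 km = 2.952×10⁷ m.
Transfer ellipse a_t = (r₁ + r₂)/2 = 1.805×10⁷ m.
At r₁: circular v_c1 = √(μ/r₁) = 7778 m/s; transfer-perigee v_p = √[μ(2/r₁ − 1/a_t)] = 9945 m/s.
Δv₁ = v_p − v_c1 = 2168 m/s.
At r₂: circular v_c2 = √(μ/r₂) = 3675 m/s; transfer-apogee v_a = √[μ(2/r₂ − 1/a_t)] = 2220 m/s.
Δv₂ = v_c2 − v_a = 1455 m/s.
Total Δv = Δv₁ + Δv₂ = 3622 m/s = 3.622 km/s.

Δv_total ≈ 3.62 km/s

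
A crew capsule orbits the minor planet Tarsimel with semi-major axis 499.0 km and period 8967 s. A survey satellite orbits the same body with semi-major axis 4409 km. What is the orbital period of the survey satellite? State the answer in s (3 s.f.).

T₂ ≈ 2.36×10⁵ s

Kepler's third law: T² ∝ a³, so T₂ = T₁ (a₂/a₁)^(3/2).
a₂/a₁ = 8.836, (a₂/a₁)^(3/2) = 26.26.
T₂ = 8967 × 26.26 = 2.355×10⁵ s.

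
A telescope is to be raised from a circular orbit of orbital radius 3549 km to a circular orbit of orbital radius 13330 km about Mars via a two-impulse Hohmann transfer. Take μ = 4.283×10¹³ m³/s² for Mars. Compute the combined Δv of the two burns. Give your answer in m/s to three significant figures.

Δv_total ≈ 1520 m/s

r₁ = 3549 km = 3.549×10⁶ m.
r₂ = 13330 km = 1.333×10⁷ m.
Transfer ellipse a_t = (r₁ + r₂)/2 = 8.440×10⁶ m.
At r₁: circular v_c1 = √(μ/r₁) = 3474 m/s; transfer-periapsis v_p = √[μ(2/r₁ − 1/a_t)] = 4366 m/s.
Δv₁ = v_p − v_c1 = 892.0 m/s.
At r₂: circular v_c2 = √(μ/r₂) = 1792 m/s; transfer-apoapsis v_a = √[μ(2/r₂ − 1/a_t)] = 1162 m/s.
Δv₂ = v_c2 − v_a = 630.1 m/s.
Total Δv = Δv₁ + Δv₂ = 1522 m/s.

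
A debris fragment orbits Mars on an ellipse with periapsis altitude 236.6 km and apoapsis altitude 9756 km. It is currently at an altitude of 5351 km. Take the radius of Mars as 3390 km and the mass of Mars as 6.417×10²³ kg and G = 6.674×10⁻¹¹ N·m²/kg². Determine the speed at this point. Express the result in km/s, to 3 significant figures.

v ≈ 2.17 km/s

μ = GM = 6.674×10⁻¹¹ × 6.417×10²³ = 4.283×10¹³ m³/s².
r_p = 3390 + 236.6 = 3626.6 km = 3.6266×10⁶ m.
r_a = 3390 + 9756 = 13146 km = 1.3146×10⁷ m.
r = 3390 + 5351 = 8741.0 km = 8.741×10⁶ m.
Semi-major axis a = (r_p + r_a)/2 = 8386.3 km = 8.386×10⁶ m.
Vis-viva: v² = μ(2/r − 1/a) = 4.283×10¹³ × (2.288×10⁻⁷ − 1.192×10⁻⁷) = 4.692×10⁶ m²/s².
v = 2166 m/s = 2.166 km/s.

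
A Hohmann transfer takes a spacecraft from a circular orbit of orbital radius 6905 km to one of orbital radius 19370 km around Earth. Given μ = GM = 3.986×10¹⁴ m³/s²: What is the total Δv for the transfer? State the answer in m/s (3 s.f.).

Δv_total ≈ 2880 m/s

r₁ = 6905 km = 6.905×10⁶ m.
r₂ = 19370 km = 1.937×10⁷ m.
Transfer ellipse a_t = (r₁ + r₂)/2 = 1.314×10⁷ m.
At r₁: circular v_c1 = √(μ/r₁) = 7598 m/s; transfer-perigee v_p = √[μ(2/r₁ − 1/a_t)] = 9226 m/s.
Δv₁ = v_p − v_c1 = 1628 m/s.
At r₂: circular v_c2 = √(μ/r₂) = 4536 m/s; transfer-apogee v_a = √[μ(2/r₂ − 1/a_t)] = 3289 m/s.
Δv₂ = v_c2 − v_a = 1248 m/s.
Total Δv = Δv₁ + Δv₂ = 2875 m/s.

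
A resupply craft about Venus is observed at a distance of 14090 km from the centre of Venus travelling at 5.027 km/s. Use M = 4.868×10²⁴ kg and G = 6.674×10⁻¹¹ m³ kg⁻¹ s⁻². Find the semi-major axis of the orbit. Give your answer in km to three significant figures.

μ = GM = 6.674×10⁻¹¹ × 4.868×10²⁴ = 3.249×10¹⁴ m³/s².
r = 1.409×10⁷ m.
Vis-viva rearranged: 1/a = 2/r − v²/μ = 1.419×10⁻⁷ − 7.778×10⁻⁸ = 6.416×10⁻⁸ m⁻¹.
a = 1.559×10⁷ m = 15585 km.

a ≈ 15600 km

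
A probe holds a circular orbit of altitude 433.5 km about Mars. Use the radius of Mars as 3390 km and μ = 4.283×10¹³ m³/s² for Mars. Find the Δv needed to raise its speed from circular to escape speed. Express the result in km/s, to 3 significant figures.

Δv ≈ 1.39 km/s

r = 3390 + 433.5 = 3823.5 km = 3.8235×10⁶ m.
Circular speed v_c = √(μ/r) = 3347 m/s.
Escape speed v_esc = √(2μ/r) = √2 × v_c = 4733 m/s.
Δv = v_esc − v_c = 1386 m/s = 1.386 km/s.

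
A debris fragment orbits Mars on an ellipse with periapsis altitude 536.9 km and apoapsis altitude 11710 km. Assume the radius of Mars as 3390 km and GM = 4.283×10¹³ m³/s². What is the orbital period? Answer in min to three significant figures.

T ≈ 470 min

r_p = 3390 + 536.9 = 3926.9 km = 3.9269×10⁶ m.
r_a = 3390 + 11710 = 15100 km = 1.5100×10⁷ m.
Semi-major axis a = (r_p + r_a)/2 = (3926.9 + 15100)/2 = 9513.5 km = 9.513×10⁶ m.
By Kepler's third law T = 2π√(a³/μ) = 2π × 4.484×10³ = 2.817×10⁴ s.
= 469.5 min.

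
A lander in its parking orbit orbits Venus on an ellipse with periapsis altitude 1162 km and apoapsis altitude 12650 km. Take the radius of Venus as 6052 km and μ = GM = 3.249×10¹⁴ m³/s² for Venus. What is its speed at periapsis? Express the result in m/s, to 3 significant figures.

v ≈ 8060 m/s

r_p = 6052 + 1162 = 7214.0 km = 7.2140×10⁶ m.
r_a = 6052 + 12650 = 18702 km = 1.8702×10⁷ m.
Semi-major axis a = (r_p + r_a)/2 = 12958 km = 1.296×10⁷ m.
Vis-viva: v² = μ(2/r − 1/a) = 3.249×10¹⁴ × (2.772×10⁻⁷ − 7.717×10⁻⁸) = 6.500×10⁷ m²/s².
v = 8062 m/s.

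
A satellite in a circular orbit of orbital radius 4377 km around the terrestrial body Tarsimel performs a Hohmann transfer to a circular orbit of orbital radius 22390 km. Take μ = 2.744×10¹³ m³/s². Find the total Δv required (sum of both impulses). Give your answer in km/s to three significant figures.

r₁ = 4377 km = 4.377×10⁶ m.
r₂ = 22390 km = 2.239×10⁷ m.
Transfer ellipse a_t = (r₁ + r₂)/2 = 1.338×10⁷ m.
At r₁: circular v_c1 = √(μ/r₁) = 2504 m/s; transfer-periapsis v_p = √[μ(2/r₁ − 1/a_t)] = 3239 m/s.
Δv₁ = v_p − v_c1 = 734.7 m/s.
At r₂: circular v_c2 = √(μ/r₂) = 1107 m/s; transfer-apoapsis v_a = √[μ(2/r₂ − 1/a_t)] = 633.1 m/s.
Δv₂ = v_c2 − v_a = 473.9 m/s.
Total Δv = Δv₁ + Δv₂ = 1209 m/s = 1.209 km/s.

Δv_total ≈ 1.21 km/s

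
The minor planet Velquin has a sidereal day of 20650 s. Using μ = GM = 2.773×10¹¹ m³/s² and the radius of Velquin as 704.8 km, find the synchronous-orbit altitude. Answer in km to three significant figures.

A synchronous orbit has period T, so by Kepler's third law a = (μT²/4π²)^(1/3).
μT²/4π² = 2.773×10¹¹ × (2.065×10⁴)² / 39.48 = 2.995×10¹⁸ m³.
a = 1.441×10⁶ m = 1441.5 km.
Altitude h = a − R = 1441.5 − 704.8 = 736.68 km.

h_sync ≈ 737 km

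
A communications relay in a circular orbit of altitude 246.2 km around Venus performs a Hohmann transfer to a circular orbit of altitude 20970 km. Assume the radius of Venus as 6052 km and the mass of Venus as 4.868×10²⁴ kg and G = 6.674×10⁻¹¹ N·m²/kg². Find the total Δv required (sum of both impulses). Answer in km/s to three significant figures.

Δv_total ≈ 3.30 km/s

μ = GM = 6.674×10⁻¹¹ × 4.868×10²⁴ = 3.249×10¹⁴ m³/s².
r₁ = 6052 + 246.2 = 6298.2 km = 6.2982×10⁶ m.
r₂ = 6052 + 20970 = 27022 km = 2.7022×10⁷ m.
Transfer ellipse a_t = (r₁ + r₂)/2 = 1.666×10⁷ m.
At r₁: circular v_c1 = √(μ/r₁) = 7182 m/s; transfer-periapsis v_p = √[μ(2/r₁ − 1/a_t)] = 9147 m/s.
Δv₁ = v_p − v_c1 = 1965 m/s.
At r₂: circular v_c2 = √(μ/r₂) = 3467 m/s; transfer-apoapsis v_a = √[μ(2/r₂ − 1/a_t)] = 2132 m/s.
Δv₂ = v_c2 − v_a = 1335 m/s.
Total Δv = Δv₁ + Δv₂ = 3300 m/s = 3.300 km/s.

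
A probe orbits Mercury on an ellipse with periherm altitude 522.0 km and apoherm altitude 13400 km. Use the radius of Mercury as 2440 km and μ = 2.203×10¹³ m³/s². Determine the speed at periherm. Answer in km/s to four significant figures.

r_p = 2440 + 522.0 = 2962.0 km = 2.9620×10⁶ m.
r_a = 2440 + 13400 = 15840 km = 1.5840×10⁷ m.
Semi-major axis a = (r_p + r_a)/2 = 9401.0 km = 9.401×10⁶ m.
Vis-viva: v² = μ(2/r − 1/a) = 2.203×10¹³ × (6.752×10⁻⁷ − 1.064×10⁻⁷) = 1.253×10⁷ m²/s².
v = 3540 m/s = 3.540 km/s.

v ≈ 3.540 km/s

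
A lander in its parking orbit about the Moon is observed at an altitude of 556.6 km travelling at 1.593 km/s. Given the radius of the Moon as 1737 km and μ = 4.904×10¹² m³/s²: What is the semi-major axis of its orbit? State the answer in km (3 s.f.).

a ≈ 2820 km

r = 1737 + 556.6 = 2293.6 km = 2.294×10⁶ m.
Vis-viva rearranged: 1/a = 2/r − v²/μ = 8.720×10⁻⁷ − 5.175×10⁻⁷ = 3.545×10⁻⁷ m⁻¹.
a = 2.821×10⁶ m = 2820.7 km.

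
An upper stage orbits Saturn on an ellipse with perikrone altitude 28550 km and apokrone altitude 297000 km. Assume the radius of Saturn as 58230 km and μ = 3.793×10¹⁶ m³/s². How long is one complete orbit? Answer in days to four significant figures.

r_p = 58230 + 28550 = 86780 km = 8.6780×10⁷ m.
r_a = 58230 + 297000 = 355230 km = 3.5523×10⁸ m.
Semi-major axis a = (r_p + r_a)/2 = (86780 + 3.5523×10⁵)/2 = 2.2100×10⁵ km = 2.210×10⁸ m.
By Kepler's third law T = 2π√(a³/μ) = 2π × 1.687×10⁴ = 1.060×10⁵ s.
= 1.227 days.

T ≈ 1.227 days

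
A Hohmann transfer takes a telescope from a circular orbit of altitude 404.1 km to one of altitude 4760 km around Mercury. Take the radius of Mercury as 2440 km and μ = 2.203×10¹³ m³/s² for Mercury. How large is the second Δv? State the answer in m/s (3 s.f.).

r₁ = 2440 + 404.1 = 2844.1 km = 2.8441×10⁶ m.
r₂ = 2440 + 4760 = 7200.0 km = 7.2000×10⁶ m.
Transfer ellipse a_t = (r₁ + r₂)/2 = 5.022×10⁶ m.
At r₁: circular v_c1 = √(μ/r₁) = 2783 m/s; transfer-periherm v_p = √[μ(2/r₁ − 1/a_t)] = 3332 m/s.
At r₂: circular v_c2 = √(μ/r₂) = 1749 m/s; transfer-apoherm v_a = √[μ(2/r₂ − 1/a_t)] = 1316 m/s.
Δv₂ = v_c2 − v_a = 432.9 m/s.

Δv ≈ 433 m/s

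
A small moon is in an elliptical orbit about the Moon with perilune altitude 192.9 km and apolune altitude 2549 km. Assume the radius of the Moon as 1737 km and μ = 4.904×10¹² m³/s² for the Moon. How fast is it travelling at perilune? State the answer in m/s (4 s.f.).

v ≈ 1872 m/s

r_p = 1737 + 192.9 = 1929.9 km = 1.9299×10⁶ m.
r_a = 1737 + 2549 = 4286.0 km = 4.2860×10⁶ m.
Semi-major axis a = (r_p + r_a)/2 = 3107.9 km = 3.108×10⁶ m.
Vis-viva: v² = μ(2/r − 1/a) = 4.904×10¹² × (1.036×10⁻⁶ − 3.218×10⁻⁷) = 3.504×10⁶ m²/s².
v = 1872 m/s.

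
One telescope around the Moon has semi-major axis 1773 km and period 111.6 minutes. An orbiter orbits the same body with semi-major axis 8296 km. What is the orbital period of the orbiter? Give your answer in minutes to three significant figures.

Kepler's third law: T² ∝ a³, so T₂ = T₁ (a₂/a₁)^(3/2).
a₂/a₁ = 4.679, (a₂/a₁)^(3/2) = 10.12.
T₂ = 111.6 × 10.12 = 1130 minutes.

T₂ ≈ 1130 minutes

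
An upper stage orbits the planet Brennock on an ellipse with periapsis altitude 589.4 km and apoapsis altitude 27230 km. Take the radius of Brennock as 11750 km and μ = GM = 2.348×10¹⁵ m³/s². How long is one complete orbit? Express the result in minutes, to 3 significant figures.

T ≈ 281 minutes

r_p = 11750 + 589.4 = 12339 km = 1.2339×10⁷ m.
r_a = 11750 + 27230 = 38980 km = 3.8980×10⁷ m.
Semi-major axis a = (r_p + r_a)/2 = (12339 + 38980)/2 = 25660 km = 2.566×10⁷ m.
By Kepler's third law T = 2π√(a³/μ) = 2π × 2.682×10³ = 1.685×10⁴ s.
= 280.9 minutes.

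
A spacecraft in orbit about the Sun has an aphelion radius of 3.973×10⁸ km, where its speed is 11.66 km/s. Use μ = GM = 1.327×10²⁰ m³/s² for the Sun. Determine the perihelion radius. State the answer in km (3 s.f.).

r_a = 3.973×10¹¹ m.
Specific energy ε = v²/2 − μ/r = -2.660×10⁸ J/kg, so a = −μ/(2ε) = 2.494×10¹¹ m.
The apsides satisfy r_p + r_a = 2a, so the perihelion radius is 2a − r_a = 1.015×10¹¹ m = 1.0152×10⁸ km.

perihelion radius ≈ 1.02×10⁸ km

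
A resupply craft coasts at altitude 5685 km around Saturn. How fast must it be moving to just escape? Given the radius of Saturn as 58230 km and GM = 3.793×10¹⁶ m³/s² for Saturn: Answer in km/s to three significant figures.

r = 58230 + 5685 = 63915 km = 6.3915×10⁷ m.
Escape speed v_esc = √(2μ/r) = √(2 × 3.793×10¹⁶ / 6.392×10⁷) = √(1.187×10⁹) = 34450 m/s.
= 34.45 km/s.

v_esc ≈ 34.5 km/s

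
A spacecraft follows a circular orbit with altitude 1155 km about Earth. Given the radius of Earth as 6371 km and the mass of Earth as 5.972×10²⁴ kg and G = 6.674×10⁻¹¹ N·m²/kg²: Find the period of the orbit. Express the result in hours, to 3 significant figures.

μ = GM = 6.674×10⁻¹¹ × 5.972×10²⁴ = 3.986×10¹⁴ m³/s².
r = 6371 + 1155 = 7526.0 km = 7.5260×10⁶ m.
Kepler's third law: T = 2π√(r³/μ) = 2π√((7.526×10⁶)³ / 3.986×10¹⁴).
r³/μ = 1.070×10⁶ s², so T = 2π × 1.034×10³ = 6.498×10³ s.
Converting: 6.498×10³ s ÷ 3600 = 1.805 hours.

T ≈ 1.80 hours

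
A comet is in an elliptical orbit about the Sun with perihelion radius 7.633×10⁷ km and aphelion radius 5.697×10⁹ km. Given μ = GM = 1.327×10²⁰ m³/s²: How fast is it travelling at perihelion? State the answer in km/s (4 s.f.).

v ≈ 58.58 km/s

Semi-major axis a = (r_p + r_a)/2 = 2.8867×10⁹ km = 2.887×10¹² m.
Vis-viva: v² = μ(2/r − 1/a) = 1.327×10²⁰ × (2.620×10⁻¹¹ − 3.464×10⁻¹³) = 3.431×10⁹ m²/s².
v = 58580 m/s = 58.58 km/s.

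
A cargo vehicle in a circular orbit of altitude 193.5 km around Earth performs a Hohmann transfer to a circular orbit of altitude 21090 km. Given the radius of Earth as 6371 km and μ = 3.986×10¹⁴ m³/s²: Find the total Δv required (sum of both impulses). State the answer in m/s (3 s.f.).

r₁ = 6371 + 193.5 = 6564.5 km = 6.5645×10⁶ m.
r₂ = 6371 + 21090 = 27461 km = 2.7461×10⁷ m.
Transfer ellipse a_t = (r₁ + r₂)/2 = 1.701×10⁷ m.
At r₁: circular v_c1 = √(μ/r₁) = 7792 m/s; transfer-perigee v_p = √[μ(2/r₁ − 1/a_t)] = 9900 m/s.
Δv₁ = v_p − v_c1 = 2108 m/s.
At r₂: circular v_c2 = √(μ/r₂) = 3810 m/s; transfer-apogee v_a = √[μ(2/r₂ − 1/a_t)] = 2367 m/s.
Δv₂ = v_c2 − v_a = 1443 m/s.
Total Δv = Δv₁ + Δv₂ = 3551 m/s.

Δv_total ≈ 3550 m/s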